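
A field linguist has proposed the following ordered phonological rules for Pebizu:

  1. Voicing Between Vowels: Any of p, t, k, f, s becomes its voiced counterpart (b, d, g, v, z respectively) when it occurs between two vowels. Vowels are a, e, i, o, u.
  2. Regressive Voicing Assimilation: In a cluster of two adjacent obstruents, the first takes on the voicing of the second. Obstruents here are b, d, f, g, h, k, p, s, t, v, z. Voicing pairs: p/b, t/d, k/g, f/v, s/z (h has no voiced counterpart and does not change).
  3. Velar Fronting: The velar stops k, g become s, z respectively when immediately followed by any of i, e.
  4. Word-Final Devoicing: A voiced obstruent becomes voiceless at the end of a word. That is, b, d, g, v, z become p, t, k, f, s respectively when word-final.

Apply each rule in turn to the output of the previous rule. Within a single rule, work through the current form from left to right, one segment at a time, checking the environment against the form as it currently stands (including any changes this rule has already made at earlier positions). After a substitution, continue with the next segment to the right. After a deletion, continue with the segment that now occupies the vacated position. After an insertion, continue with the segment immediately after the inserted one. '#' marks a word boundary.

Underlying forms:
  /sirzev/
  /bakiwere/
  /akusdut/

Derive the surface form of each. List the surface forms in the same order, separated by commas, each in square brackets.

/sirzev/:
  1 Voicing Between Vowels: no change — [sirzev]
  2 Regressive Voicing Assimilation: no change — [sirzev]
  3 Velar Fronting: no change — [sirzev]
  4 Word-Final Devoicing: [sirzev] → [sirzef]
/bakiwere/:
  1 Voicing Between Vowels: [bakiwere] → [bagiwere]
  2 Regressive Voicing Assimilation: no change — [bagiwere]
  3 Velar Fronting: [bagiwere] → [baziwere]
  4 Word-Final Devoicing: no change — [baziwere]
/akusdut/:
  1 Voicing Between Vowels: [akusdut] → [agusdut]
  2 Regressive Voicing Assimilation: [agusdut] → [aguzdut]
  3 Velar Fronting: no change — [aguzdut]
  4 Word-Final Devoicing: no change — [aguzdut]

[sirzef], [baziwere], [aguzdut]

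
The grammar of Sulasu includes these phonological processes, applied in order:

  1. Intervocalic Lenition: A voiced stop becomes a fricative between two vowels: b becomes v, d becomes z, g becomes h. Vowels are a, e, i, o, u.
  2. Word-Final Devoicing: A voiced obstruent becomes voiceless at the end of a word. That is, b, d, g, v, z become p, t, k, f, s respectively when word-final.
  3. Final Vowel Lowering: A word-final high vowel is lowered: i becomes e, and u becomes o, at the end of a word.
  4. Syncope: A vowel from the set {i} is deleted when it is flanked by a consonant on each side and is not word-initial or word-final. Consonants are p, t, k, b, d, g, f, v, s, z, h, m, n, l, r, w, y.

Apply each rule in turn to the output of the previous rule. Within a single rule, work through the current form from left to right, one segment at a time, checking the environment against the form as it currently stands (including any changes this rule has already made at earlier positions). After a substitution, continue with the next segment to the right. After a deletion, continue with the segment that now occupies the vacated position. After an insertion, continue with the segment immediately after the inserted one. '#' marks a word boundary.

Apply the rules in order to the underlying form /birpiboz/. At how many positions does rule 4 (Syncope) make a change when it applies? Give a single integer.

2

1 Intervocalic Lenition: [birpiboz] → [birpivoz]
2 Word-Final Devoicing: [birpivoz] → [birpivos]
3 Final Vowel Lowering: no change — [birpivos]
4 Syncope: [birpivos] → [brpvos]
Rule 4 changed 2 position(s).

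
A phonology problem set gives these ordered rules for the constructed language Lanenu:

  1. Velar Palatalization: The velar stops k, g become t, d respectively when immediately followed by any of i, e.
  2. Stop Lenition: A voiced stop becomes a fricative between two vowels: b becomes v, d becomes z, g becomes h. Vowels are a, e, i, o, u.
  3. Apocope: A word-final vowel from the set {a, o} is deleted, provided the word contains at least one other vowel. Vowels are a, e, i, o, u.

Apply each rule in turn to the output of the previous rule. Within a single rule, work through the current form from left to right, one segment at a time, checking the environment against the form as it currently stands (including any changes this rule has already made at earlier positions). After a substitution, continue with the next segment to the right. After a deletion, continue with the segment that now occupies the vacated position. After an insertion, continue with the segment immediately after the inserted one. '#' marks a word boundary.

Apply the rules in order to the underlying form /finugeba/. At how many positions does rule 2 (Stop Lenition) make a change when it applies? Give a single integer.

1 Velar Palatalization: [finugeba] → [finudeba]
2 Stop Lenition: [finudeba] → [finuzeva]
3 Apocope: [finuzeva] → [finuzev]
Rule 2 changed 2 position(s).

2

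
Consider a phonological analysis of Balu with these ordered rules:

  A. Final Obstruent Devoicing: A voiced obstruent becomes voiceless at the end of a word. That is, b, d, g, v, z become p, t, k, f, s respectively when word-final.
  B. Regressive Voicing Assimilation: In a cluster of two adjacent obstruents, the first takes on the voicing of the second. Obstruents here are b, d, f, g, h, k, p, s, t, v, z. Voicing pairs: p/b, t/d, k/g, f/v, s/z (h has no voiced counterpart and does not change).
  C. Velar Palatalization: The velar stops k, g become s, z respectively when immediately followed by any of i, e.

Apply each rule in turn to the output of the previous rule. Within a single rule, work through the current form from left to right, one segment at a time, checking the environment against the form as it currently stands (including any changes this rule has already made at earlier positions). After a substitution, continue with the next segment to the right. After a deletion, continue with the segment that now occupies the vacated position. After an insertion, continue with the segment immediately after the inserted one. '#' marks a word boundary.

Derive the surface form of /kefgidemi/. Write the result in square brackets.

[sevzidemi]

A Final Obstruent Devoicing: no change — [kefgidemi]
B Regressive Voicing Assimilation: [kefgidemi] → [kevgidemi]
C Velar Palatalization: [kevgidemi] → [sevzidemi]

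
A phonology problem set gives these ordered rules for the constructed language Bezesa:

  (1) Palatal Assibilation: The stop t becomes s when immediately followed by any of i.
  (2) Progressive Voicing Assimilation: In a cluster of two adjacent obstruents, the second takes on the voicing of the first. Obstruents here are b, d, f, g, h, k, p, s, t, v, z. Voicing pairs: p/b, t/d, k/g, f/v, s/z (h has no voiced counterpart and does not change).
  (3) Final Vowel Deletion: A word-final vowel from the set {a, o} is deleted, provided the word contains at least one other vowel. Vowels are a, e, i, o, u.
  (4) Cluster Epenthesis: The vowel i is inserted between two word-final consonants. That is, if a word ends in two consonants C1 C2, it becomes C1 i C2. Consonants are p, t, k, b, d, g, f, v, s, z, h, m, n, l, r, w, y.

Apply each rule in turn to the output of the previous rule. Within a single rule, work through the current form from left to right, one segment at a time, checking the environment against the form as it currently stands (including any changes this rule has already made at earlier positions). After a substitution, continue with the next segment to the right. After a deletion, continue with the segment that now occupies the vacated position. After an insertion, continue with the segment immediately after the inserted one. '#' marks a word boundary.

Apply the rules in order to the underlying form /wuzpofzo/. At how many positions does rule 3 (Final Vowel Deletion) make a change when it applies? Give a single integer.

1

(1) Palatal Assibilation: no change — [wuzpofzo]
(2) Progressive Voicing Assimilation: [wuzpofzo] → [wuzbofso]
(3) Final Vowel Deletion: [wuzbofso] → [wuzbofs]
(4) Cluster Epenthesis: [wuzbofs] → [wuzbofis]
Rule 3 changed 1 position(s).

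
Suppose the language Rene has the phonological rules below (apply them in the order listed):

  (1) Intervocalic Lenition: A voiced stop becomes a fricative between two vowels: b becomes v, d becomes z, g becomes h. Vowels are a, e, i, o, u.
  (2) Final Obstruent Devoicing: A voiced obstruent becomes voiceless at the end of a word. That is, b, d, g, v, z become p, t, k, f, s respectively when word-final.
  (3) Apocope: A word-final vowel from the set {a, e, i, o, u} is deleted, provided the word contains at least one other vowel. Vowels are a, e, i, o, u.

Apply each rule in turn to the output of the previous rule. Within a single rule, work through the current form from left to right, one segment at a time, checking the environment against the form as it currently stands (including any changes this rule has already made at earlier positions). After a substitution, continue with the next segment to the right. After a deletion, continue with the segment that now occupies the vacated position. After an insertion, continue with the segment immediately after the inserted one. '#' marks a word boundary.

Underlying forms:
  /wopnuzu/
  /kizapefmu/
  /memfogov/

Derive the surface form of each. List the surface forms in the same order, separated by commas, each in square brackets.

/wopnuzu/:
  (1) Intervocalic Lenition: no change — [wopnuzu]
  (2) Final Obstruent Devoicing: no change — [wopnuzu]
  (3) Apocope: [wopnuzu] → [wopnuz]
/kizapefmu/:
  (1) Intervocalic Lenition: no change — [kizapefmu]
  (2) Final Obstruent Devoicing: no change — [kizapefmu]
  (3) Apocope: [kizapefmu] → [kizapefm]
/memfogov/:
  (1) Intervocalic Lenition: [memfogov] → [memfohov]
  (2) Final Obstruent Devoicing: [memfohov] → [memfohof]
  (3) Apocope: no change — [memfohof]

[wopnuz], [kizapefm], [memfohof]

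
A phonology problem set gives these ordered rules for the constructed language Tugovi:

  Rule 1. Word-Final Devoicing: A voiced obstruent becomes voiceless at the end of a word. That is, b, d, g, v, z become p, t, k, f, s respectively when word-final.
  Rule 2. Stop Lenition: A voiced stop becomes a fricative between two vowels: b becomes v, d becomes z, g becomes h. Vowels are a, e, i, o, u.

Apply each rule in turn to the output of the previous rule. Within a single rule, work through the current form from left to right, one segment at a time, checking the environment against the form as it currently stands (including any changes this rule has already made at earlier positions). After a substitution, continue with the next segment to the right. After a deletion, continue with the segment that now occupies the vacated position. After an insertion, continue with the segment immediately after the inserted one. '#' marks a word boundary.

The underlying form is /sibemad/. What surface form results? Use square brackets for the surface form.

Rule 1 Word-Final Devoicing: [sibemad] → [sibemat]
Rule 2 Stop Lenition: [sibemat] → [sivemat]

[sivemat]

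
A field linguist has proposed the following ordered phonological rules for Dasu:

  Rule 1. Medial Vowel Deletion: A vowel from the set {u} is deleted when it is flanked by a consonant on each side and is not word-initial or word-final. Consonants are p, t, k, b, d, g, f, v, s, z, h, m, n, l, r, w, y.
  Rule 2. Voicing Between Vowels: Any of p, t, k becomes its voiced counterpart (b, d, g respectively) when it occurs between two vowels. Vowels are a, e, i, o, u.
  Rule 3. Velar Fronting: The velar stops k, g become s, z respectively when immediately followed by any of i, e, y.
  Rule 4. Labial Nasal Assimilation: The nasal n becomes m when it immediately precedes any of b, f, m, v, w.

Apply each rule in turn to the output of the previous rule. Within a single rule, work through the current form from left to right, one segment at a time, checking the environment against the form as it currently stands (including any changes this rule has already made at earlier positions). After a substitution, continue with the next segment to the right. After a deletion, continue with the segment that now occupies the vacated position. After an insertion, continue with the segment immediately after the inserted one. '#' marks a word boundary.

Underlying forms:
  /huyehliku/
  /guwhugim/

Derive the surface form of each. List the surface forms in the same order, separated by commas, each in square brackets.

/huyehliku/:
  Rule 1 Medial Vowel Deletion: [huyehliku] → [hyehliku]
  Rule 2 Voicing Between Vowels: [hyehliku] → [hyehligu]
  Rule 3 Velar Fronting: no change — [hyehligu]
  Rule 4 Labial Nasal Assimilation: no change — [hyehligu]
/guwhugim/:
  Rule 1 Medial Vowel Deletion: [guwhugim] → [gwhgim]
  Rule 2 Voicing Between Vowels: no change — [gwhgim]
  Rule 3 Velar Fronting: [gwhgim] → [gwhzim]
  Rule 4 Labial Nasal Assimilation: no change — [gwhzim]

[hyehligu], [gwhzim]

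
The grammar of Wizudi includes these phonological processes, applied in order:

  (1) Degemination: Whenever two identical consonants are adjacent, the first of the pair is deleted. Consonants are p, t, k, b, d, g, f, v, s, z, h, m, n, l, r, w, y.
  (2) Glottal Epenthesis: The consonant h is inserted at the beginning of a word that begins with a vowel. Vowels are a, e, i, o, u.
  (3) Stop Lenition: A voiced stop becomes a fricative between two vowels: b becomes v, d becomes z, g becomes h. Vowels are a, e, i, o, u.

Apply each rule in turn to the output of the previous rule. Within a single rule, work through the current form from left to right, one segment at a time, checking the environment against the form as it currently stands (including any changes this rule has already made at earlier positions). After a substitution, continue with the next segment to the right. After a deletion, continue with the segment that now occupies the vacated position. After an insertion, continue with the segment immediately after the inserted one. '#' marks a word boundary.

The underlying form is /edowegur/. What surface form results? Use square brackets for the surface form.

(1) Degemination: no change — [edowegur]
(2) Glottal Epenthesis: [edowegur] → [hedowegur]
(3) Stop Lenition: [hedowegur] → [hezowehur]

[hezowehur]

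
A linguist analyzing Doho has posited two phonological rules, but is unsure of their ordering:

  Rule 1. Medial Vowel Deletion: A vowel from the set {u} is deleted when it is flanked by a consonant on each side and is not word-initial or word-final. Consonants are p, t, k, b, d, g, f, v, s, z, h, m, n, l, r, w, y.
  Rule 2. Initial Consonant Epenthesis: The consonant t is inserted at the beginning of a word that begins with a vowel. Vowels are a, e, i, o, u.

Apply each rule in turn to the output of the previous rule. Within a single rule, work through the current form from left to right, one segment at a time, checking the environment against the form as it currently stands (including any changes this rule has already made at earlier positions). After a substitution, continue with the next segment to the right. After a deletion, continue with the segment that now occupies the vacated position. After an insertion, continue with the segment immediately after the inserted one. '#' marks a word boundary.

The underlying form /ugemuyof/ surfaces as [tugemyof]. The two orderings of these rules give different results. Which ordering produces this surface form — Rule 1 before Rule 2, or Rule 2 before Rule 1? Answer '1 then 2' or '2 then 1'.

Order 1 then 2:
  1 Medial Vowel Deletion: [ugemuyof] → [ugemyof]
  2 Initial Consonant Epenthesis: [ugemyof] → [tugemyof]
  result: [tugemyof]
Order 2 then 1:
  2 Initial Consonant Epenthesis: [ugemuyof] → [tugemuyof]
  1 Medial Vowel Deletion: [tugemuyof] → [tgemyof]
  result: [tgemyof]

1 then 2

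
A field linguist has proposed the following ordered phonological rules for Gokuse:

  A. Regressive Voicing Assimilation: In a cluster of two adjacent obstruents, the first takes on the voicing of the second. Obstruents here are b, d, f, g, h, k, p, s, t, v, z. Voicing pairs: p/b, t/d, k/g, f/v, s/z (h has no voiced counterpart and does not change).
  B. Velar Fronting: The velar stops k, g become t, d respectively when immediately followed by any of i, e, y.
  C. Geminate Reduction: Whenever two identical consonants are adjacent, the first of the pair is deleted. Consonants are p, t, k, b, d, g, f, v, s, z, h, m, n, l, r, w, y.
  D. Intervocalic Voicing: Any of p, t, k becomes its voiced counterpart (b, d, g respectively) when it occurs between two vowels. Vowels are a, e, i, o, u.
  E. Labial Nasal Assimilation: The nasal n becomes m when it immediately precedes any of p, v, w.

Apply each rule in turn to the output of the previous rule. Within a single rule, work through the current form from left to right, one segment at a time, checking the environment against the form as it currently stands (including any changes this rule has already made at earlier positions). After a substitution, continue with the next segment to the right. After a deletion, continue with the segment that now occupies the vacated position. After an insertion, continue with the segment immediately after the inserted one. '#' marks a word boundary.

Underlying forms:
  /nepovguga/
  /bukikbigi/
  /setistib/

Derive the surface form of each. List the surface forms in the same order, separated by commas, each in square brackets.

/nepovguga/:
  A Regressive Voicing Assimilation: no change — [nepovguga]
  B Velar Fronting: no change — [nepovguga]
  C Geminate Reduction: no change — [nepovguga]
  D Intervocalic Voicing: [nepovguga] → [nebovguga]
  E Labial Nasal Assimilation: no change — [nebovguga]
/bukikbigi/:
  A Regressive Voicing Assimilation: [bukikbigi] → [bukigbigi]
  B Velar Fronting: [bukigbigi] → [butigbidi]
  C Geminate Reduction: no change — [butigbidi]
  D Intervocalic Voicing: [butigbidi] → [budigbidi]
  E Labial Nasal Assimilation: no change — [budigbidi]
/setistib/:
  A Regressive Voicing Assimilation: no change — [setistib]
  B Velar Fronting: no change — [setistib]
  C Geminate Reduction: no change — [setistib]
  D Intervocalic Voicing: [setistib] → [sedistib]
  E Labial Nasal Assimilation: no change — [sedistib]

[nebovguga], [budigbidi], [sedistib]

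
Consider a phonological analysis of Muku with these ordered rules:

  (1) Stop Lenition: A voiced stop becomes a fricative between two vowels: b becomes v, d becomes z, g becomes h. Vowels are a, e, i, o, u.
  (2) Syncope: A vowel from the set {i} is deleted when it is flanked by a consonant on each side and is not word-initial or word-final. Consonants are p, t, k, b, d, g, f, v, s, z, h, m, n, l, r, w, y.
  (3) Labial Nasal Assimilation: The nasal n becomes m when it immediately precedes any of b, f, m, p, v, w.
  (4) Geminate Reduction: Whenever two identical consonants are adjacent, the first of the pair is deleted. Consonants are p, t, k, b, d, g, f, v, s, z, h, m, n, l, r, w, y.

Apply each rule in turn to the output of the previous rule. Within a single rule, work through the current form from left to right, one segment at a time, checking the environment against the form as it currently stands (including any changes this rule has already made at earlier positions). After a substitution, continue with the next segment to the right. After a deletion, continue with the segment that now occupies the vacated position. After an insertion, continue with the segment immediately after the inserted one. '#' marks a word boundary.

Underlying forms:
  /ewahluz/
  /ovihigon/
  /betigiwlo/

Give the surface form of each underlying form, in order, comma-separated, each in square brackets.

[ewahluz], [ovhon], [bethwlo]

/ewahluz/:
  (1) Stop Lenition: no change — [ewahluz]
  (2) Syncope: no change — [ewahluz]
  (3) Labial Nasal Assimilation: no change — [ewahluz]
  (4) Geminate Reduction: no change — [ewahluz]
/ovihigon/:
  (1) Stop Lenition: [ovihigon] → [ovihihon]
  (2) Syncope: [ovihihon] → [ovhhon]
  (3) Labial Nasal Assimilation: no change — [ovhhon]
  (4) Geminate Reduction: [ovhhon] → [ovhon]
/betigiwlo/:
  (1) Stop Lenition: [betigiwlo] → [betihiwlo]
  (2) Syncope: [betihiwlo] → [bethwlo]
  (3) Labial Nasal Assimilation: no change — [bethwlo]
  (4) Geminate Reduction: no change — [bethwlo]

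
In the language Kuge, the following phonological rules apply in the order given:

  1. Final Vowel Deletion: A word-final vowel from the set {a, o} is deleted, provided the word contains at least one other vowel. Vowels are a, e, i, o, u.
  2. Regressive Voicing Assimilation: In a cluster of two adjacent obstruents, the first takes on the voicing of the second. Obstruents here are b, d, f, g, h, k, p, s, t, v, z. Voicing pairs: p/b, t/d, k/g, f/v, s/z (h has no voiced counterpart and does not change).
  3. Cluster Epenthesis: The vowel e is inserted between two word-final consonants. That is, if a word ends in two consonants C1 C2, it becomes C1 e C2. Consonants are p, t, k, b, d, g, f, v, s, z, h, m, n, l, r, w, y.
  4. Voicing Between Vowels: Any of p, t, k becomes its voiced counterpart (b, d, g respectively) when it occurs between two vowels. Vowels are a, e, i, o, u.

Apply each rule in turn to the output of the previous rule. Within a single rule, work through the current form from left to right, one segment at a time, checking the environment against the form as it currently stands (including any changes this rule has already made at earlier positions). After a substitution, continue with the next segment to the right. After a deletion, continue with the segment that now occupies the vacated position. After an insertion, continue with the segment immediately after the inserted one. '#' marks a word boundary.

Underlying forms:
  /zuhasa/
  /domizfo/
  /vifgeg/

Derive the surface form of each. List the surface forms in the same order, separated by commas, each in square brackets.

/zuhasa/:
  1 Final Vowel Deletion: [zuhasa] → [zuhas]
  2 Regressive Voicing Assimilation: no change — [zuhas]
  3 Cluster Epenthesis: no change — [zuhas]
  4 Voicing Between Vowels: no change — [zuhas]
/domizfo/:
  1 Final Vowel Deletion: [domizfo] → [domizf]
  2 Regressive Voicing Assimilation: [domizf] → [domisf]
  3 Cluster Epenthesis: [domisf] → [domisef]
  4 Voicing Between Vowels: no change — [domisef]
/vifgeg/:
  1 Final Vowel Deletion: no change — [vifgeg]
  2 Regressive Voicing Assimilation: [vifgeg] → [vivgeg]
  3 Cluster Epenthesis: no change — [vivgeg]
  4 Voicing Between Vowels: no change — [vivgeg]

[zuhas], [domisef], [vivgeg]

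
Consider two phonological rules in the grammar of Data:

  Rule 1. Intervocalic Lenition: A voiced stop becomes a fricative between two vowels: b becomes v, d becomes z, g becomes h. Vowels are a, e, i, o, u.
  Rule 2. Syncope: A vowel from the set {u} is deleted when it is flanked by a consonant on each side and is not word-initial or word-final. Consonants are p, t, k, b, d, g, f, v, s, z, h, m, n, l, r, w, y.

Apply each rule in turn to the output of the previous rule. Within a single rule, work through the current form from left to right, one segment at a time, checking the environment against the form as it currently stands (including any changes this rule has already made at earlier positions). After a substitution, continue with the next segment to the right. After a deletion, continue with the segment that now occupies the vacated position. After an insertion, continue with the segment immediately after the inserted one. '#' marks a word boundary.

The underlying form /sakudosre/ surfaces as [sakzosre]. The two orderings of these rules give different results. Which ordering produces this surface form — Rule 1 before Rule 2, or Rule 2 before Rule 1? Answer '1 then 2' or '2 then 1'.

1 then 2

Order 1 then 2:
  1 Intervocalic Lenition: [sakudosre] → [sakuzosre]
  2 Syncope: [sakuzosre] → [sakzosre]
  result: [sakzosre]
Order 2 then 1:
  2 Syncope: [sakudosre] → [sakdosre]
  1 Intervocalic Lenition: no change — [sakdosre]
  result: [sakdosre]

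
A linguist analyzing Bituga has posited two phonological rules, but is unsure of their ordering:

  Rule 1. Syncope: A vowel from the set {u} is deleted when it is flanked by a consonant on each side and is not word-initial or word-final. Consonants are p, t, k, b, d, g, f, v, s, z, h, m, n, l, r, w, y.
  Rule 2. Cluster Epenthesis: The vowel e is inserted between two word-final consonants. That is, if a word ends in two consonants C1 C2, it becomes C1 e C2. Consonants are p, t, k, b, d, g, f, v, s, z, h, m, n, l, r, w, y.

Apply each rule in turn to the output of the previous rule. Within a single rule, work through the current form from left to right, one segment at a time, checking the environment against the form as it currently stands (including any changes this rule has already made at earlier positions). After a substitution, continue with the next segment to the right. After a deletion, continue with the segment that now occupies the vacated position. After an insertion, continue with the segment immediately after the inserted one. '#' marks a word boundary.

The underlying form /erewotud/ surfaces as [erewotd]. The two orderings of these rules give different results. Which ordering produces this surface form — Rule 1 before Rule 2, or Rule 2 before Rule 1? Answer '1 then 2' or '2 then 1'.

2 then 1

Order 1 then 2:
  1 Syncope: [erewotud] → [erewotd]
  2 Cluster Epenthesis: [erewotd] → [erewoted]
  result: [erewoted]
Order 2 then 1:
  2 Cluster Epenthesis: no change — [erewotud]
  1 Syncope: [erewotud] → [erewotd]
  result: [erewotd]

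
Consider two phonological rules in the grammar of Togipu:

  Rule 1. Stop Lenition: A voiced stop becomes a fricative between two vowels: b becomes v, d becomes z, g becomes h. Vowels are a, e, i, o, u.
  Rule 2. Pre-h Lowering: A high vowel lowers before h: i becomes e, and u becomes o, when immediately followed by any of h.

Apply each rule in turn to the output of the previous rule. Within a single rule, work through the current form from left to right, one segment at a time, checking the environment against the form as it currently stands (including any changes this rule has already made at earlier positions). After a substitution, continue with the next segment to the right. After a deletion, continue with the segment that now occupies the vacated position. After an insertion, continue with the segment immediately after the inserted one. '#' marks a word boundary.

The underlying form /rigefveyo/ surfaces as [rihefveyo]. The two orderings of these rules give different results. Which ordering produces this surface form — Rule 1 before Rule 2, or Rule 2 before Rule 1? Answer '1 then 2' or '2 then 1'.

Order 1 then 2:
  1 Stop Lenition: [rigefveyo] → [rihefveyo]
  2 Pre-h Lowering: [rihefveyo] → [rehefveyo]
  result: [rehefveyo]
Order 2 then 1:
  2 Pre-h Lowering: no change — [rigefveyo]
  1 Stop Lenition: [rigefveyo] → [rihefveyo]
  result: [rihefveyo]

2 then 1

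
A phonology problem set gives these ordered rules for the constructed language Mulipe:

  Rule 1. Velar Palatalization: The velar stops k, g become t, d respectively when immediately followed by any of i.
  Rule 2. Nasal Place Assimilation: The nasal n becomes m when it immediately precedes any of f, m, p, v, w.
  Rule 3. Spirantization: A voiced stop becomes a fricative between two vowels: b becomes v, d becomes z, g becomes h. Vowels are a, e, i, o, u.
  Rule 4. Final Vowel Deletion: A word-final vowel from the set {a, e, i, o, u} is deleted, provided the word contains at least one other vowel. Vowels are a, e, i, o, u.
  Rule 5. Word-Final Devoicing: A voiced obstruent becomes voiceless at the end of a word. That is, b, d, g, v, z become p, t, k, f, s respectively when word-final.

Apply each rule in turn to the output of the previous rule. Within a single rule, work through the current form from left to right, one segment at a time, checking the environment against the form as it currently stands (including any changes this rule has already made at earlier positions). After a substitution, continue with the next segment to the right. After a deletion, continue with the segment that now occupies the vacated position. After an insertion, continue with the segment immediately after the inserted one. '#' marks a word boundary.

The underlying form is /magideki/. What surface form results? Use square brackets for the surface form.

Rule 1 Velar Palatalization: [magideki] → [madideti]
Rule 2 Nasal Place Assimilation: no change — [madideti]
Rule 3 Spirantization: [madideti] → [mazizeti]
Rule 4 Final Vowel Deletion: [mazizeti] → [mazizet]
Rule 5 Word-Final Devoicing: no change — [mazizet]

[mazizet]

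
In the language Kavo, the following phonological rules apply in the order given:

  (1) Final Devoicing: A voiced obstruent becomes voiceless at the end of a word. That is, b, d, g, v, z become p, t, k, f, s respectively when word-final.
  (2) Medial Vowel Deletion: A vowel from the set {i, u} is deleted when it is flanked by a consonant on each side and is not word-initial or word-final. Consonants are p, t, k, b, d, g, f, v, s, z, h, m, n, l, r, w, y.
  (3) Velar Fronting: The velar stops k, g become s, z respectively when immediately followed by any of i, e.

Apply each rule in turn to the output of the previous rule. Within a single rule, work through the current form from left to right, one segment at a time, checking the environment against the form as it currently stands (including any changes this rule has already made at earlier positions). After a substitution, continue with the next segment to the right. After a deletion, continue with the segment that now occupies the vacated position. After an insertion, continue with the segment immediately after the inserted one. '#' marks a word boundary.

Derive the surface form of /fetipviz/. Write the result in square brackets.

(1) Final Devoicing: [fetipviz] → [fetipvis]
(2) Medial Vowel Deletion: [fetipvis] → [fetpvs]
(3) Velar Fronting: no change — [fetpvs]

[fetpvs]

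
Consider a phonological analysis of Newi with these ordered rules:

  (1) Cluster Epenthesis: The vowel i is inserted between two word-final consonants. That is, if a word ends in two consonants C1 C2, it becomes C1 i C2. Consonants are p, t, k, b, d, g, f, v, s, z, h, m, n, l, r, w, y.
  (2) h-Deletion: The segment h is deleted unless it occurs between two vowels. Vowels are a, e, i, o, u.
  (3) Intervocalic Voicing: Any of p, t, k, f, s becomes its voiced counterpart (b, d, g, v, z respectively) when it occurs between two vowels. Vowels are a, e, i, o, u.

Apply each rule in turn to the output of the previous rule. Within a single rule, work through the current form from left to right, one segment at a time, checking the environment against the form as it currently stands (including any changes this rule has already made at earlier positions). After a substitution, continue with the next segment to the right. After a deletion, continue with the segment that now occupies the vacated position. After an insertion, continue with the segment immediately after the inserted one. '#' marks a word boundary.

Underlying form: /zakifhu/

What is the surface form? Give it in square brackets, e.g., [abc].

[zagivu]

(1) Cluster Epenthesis: no change — [zakifhu]
(2) h-Deletion: [zakifhu] → [zakifu]
(3) Intervocalic Voicing: [zakifu] → [zagivu]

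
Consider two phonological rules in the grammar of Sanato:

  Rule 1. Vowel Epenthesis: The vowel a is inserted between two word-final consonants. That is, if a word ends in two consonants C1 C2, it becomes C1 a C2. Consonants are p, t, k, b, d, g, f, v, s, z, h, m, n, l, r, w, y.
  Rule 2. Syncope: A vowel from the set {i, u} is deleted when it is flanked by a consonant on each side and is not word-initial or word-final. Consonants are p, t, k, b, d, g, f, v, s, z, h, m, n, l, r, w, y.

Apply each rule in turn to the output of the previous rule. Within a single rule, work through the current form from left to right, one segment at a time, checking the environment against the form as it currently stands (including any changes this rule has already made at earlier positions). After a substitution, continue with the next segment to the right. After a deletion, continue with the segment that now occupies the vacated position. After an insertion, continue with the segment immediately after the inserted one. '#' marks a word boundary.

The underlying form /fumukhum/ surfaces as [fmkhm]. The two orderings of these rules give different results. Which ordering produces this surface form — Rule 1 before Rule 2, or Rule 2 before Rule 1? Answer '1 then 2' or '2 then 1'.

Order 1 then 2:
  1 Vowel Epenthesis: no change — [fumukhum]
  2 Syncope: [fumukhum] → [fmkhm]
  result: [fmkhm]
Order 2 then 1:
  2 Syncope: [fumukhum] → [fmkhm]
  1 Vowel Epenthesis: [fmkhm] → [fmkham]
  result: [fmkham]

1 then 2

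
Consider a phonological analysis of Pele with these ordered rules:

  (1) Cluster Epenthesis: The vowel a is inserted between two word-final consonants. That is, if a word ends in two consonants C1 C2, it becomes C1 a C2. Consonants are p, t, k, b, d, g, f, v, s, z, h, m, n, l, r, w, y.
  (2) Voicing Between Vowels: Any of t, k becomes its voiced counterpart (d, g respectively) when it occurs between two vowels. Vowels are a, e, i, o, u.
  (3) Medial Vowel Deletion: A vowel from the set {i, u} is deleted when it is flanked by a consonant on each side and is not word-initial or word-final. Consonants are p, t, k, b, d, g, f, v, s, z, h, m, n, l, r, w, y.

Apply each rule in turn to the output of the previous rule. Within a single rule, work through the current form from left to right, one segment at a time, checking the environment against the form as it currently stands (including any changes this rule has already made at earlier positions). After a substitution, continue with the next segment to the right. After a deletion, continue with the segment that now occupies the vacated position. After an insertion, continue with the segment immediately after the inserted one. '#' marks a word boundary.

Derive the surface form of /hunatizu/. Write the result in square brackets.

[hnadzu]

(1) Cluster Epenthesis: no change — [hunatizu]
(2) Voicing Between Vowels: [hunatizu] → [hunadizu]
(3) Medial Vowel Deletion: [hunadizu] → [hnadzu]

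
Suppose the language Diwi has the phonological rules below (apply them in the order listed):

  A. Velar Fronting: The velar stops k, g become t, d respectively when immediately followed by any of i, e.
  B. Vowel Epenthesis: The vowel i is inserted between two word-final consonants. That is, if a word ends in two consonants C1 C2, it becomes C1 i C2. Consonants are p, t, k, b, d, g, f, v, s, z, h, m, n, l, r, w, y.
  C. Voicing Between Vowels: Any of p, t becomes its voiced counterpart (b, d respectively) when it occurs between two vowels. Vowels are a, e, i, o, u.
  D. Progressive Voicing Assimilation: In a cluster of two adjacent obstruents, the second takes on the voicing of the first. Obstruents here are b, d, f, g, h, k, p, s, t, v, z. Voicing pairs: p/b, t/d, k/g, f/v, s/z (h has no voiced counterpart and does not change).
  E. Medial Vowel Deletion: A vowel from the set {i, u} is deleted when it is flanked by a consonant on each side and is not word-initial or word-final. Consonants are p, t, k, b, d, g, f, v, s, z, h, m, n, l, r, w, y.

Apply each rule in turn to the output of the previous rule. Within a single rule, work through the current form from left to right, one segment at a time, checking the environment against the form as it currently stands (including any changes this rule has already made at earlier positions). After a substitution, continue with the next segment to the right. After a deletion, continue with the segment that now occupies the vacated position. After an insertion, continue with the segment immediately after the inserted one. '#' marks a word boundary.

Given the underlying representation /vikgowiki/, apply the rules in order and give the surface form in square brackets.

A Velar Fronting: [vikgowiki] → [vikgowiti]
B Vowel Epenthesis: no change — [vikgowiti]
C Voicing Between Vowels: [vikgowiti] → [vikgowidi]
D Progressive Voicing Assimilation: [vikgowidi] → [vikkowidi]
E Medial Vowel Deletion: [vikkowidi] → [vkkowdi]

[vkkowdi]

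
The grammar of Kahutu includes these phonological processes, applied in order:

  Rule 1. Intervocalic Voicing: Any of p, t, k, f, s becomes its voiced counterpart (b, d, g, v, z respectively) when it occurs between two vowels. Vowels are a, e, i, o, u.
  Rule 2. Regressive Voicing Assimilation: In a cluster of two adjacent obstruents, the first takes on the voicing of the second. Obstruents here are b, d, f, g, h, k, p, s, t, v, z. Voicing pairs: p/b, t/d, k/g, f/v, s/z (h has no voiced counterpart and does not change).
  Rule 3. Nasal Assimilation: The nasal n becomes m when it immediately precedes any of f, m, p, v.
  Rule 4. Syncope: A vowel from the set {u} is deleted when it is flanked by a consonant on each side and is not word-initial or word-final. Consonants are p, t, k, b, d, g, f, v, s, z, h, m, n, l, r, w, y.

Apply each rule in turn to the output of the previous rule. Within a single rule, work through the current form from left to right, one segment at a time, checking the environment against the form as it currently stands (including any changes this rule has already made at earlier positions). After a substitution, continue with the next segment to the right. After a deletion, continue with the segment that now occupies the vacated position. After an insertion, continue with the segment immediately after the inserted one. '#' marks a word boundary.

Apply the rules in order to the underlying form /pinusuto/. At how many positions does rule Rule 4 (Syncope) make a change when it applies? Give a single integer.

Rule 1 Intervocalic Voicing: [pinusuto] → [pinuzudo]
Rule 2 Regressive Voicing Assimilation: no change — [pinuzudo]
Rule 3 Nasal Assimilation: no change — [pinuzudo]
Rule 4 Syncope: [pinuzudo] → [pinzdo]
Rule Rule 4 changed 2 position(s).

2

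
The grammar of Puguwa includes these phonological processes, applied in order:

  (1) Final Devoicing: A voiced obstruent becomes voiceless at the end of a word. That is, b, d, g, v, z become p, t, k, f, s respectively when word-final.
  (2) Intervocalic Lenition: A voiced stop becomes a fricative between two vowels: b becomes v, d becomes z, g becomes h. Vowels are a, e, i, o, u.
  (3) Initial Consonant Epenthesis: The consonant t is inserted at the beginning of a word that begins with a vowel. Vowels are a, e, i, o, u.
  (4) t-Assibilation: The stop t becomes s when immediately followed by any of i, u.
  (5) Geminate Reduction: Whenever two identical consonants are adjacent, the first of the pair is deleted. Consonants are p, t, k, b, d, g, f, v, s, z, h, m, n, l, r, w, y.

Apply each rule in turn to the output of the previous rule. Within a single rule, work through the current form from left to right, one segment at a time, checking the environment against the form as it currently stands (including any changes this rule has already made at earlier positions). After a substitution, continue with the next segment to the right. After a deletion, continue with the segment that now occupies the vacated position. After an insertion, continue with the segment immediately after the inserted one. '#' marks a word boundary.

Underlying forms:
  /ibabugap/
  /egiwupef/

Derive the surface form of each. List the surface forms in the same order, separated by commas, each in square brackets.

[sivavuhap], [tehiwupef]

/ibabugap/:
  (1) Final Devoicing: no change — [ibabugap]
  (2) Intervocalic Lenition: [ibabugap] → [ivavuhap]
  (3) Initial Consonant Epenthesis: [ivavuhap] → [tivavuhap]
  (4) t-Assibilation: [tivavuhap] → [sivavuhap]
  (5) Geminate Reduction: no change — [sivavuhap]
/egiwupef/:
  (1) Final Devoicing: no change — [egiwupef]
  (2) Intervocalic Lenition: [egiwupef] → [ehiwupef]
  (3) Initial Consonant Epenthesis: [ehiwupef] → [tehiwupef]
  (4) t-Assibilation: no change — [tehiwupef]
  (5) Geminate Reduction: no change — [tehiwupef]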